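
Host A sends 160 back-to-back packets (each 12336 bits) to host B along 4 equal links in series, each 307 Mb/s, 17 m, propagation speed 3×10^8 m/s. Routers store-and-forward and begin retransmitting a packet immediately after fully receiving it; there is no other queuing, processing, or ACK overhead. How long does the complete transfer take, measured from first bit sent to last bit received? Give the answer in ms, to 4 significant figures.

6.550 ms

Per-hop transmission t_tx = L/R = 12336/307000000 = 0.0401824 ms.
Per-hop propagation t_prop = 17/300000000 = 5.66667e-05 ms.
Pipeline fill: first packet needs 4·t_tx to clear all hops; remaining 159 packets each add one t_tx.
Total = (4+160-1)·t_tx + 4·t_prop = 163·0.0401824 + 4·5.66667e-05 = 6.550 ms.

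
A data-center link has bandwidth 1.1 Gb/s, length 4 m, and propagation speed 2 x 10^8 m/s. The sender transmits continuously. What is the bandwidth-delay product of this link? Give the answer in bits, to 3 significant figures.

Propagation delay = 4 / 200000000 = 2e-08 s.
BDP = R × t_prop = 1100000000 × 2e-08 = 22 bits.

22.0 bits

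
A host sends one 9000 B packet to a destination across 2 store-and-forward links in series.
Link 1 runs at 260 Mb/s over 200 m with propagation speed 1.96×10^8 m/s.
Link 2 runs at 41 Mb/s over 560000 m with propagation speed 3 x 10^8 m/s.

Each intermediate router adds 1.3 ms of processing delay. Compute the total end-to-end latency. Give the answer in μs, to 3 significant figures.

5200 μs

L = 9000 × 8 = 72000 bits.
Transmission delays (L/R per hop): 276.923, 1756.1 μs; sum = 2033.02 μs.
Propagation delays (d/s per hop): 1.02041, 1866.67 μs; sum = 1867.69 μs.
Processing at 1 router(s): 1 × 1.3 ms = 1300 μs.
End-to-end = 5200 μs.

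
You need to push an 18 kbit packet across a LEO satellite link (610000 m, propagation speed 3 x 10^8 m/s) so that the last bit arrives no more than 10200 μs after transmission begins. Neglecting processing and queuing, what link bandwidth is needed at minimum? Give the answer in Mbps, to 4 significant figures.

2.204 Mbps

Propagation delay = 610000 / 300000000 = 2033.33 μs.
Transmission budget = 10200 − 2033.33 = 8166.67 μs.
R ≥ L / t_tx = 18000 bits / 0.00816667 s = 2.204 Mbps.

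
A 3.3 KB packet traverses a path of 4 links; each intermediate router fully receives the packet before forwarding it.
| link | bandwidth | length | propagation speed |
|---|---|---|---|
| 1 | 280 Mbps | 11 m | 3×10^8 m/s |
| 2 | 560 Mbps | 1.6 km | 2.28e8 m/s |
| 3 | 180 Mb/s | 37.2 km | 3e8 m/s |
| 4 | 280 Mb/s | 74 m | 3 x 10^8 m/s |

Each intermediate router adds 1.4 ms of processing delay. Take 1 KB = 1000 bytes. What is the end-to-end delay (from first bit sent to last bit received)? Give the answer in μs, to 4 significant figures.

L = 26400 bits.
Transmission delays (L/R per hop): 94.2857, 47.1429, 146.667, 94.2857 μs; sum = 382.381 μs.
Propagation delays (d/s per hop): 0.0366667, 7.01754, 124, 0.246667 μs; sum = 131.301 μs.
Processing at 3 router(s): 3 × 1.4 ms = 4200 μs.
End-to-end = 4714 μs.

4714 μs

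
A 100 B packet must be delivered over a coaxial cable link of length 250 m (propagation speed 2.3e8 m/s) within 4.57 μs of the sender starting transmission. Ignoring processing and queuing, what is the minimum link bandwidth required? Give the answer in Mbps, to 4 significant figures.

L = 800 bits.
Propagation delay = 250 / 2.3e+08 = 1.08696 μs.
Transmission budget = 4.57 − 1.08696 = 3.48304 μs.
R ≥ L / t_tx = 800 bits / 3.48304e-06 s = 229.7 Mbps.

229.7 Mbps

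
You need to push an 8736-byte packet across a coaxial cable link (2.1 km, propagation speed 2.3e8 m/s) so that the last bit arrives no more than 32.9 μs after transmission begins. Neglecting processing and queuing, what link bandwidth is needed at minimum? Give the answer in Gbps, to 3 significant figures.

2.94 Gbps

L = 69888 bits.
Propagation delay = 2100 / 2.3e+08 = 9.13043 μs.
Transmission budget = 32.9 − 9.13043 = 23.7696 μs.
R ≥ L / t_tx = 69888 bits / 2.37696e-05 s = 2.94 Gbps.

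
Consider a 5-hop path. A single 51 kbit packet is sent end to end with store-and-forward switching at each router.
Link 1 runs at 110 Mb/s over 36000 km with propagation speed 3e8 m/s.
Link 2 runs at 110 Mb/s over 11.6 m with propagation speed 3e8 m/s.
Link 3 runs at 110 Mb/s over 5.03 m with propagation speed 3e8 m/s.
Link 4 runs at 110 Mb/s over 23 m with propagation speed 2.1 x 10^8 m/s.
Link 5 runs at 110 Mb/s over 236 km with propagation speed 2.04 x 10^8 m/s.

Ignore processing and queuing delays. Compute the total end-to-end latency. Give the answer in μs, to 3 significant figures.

123000 μs

L = 51000 bits.
Transmission delay per hop = L/R = 51000/110000000 = 463.636 μs; 5 hops → 2318.18 μs.
Propagation delays (d/s per hop): 120000, 0.0386667, 0.0167667, 0.109524, 1156.86 μs; sum = 121157 μs.
End-to-end = 123000 μs.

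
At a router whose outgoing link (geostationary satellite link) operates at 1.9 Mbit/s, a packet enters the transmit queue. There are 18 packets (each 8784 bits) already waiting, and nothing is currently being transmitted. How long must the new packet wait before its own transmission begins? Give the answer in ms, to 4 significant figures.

Each queued packet: L/R = 8784/1900000 = 4.62316 ms.
18 queued → 83.2168 ms.
Queuing delay = 83.22 ms.

83.22 ms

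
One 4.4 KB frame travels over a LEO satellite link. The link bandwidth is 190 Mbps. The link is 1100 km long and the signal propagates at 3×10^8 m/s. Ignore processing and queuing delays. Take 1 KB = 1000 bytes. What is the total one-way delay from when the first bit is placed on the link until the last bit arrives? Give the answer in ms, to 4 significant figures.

3.852 ms

L = 35200 bits.
Transmission delay = L/R = 35200 / 190000000 = 0.185263 ms.
Propagation delay = d/s = 1100000 m / 300000000 m/s = 3.66667 ms.
Total = 3.852 ms.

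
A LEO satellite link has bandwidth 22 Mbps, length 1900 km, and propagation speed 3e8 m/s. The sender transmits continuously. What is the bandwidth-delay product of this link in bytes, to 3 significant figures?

17400 bytes

Propagation delay = 1900000 / 300000000 = 0.00633333 s.
BDP = R × t_prop = 22000000 × 0.00633333 = 139333 bits.
In bytes: 139333/8 = 17400 bytes.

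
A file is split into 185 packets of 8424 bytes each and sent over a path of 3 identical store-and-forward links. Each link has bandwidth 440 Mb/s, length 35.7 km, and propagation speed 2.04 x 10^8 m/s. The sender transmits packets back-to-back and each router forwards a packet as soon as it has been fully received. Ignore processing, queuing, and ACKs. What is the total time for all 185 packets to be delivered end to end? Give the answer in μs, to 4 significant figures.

29170 μs

Per-hop transmission t_tx = L/R = 67392/440000000 = 153.164 μs.
Per-hop propagation t_prop = 35700/204000000 = 175 μs.
Pipeline fill: first packet needs 3·t_tx to clear all hops; remaining 184 packets each add one t_tx.
Total = (3+185-1)·t_tx + 3·t_prop = 187·153.164 + 3·175 = 29170 μs.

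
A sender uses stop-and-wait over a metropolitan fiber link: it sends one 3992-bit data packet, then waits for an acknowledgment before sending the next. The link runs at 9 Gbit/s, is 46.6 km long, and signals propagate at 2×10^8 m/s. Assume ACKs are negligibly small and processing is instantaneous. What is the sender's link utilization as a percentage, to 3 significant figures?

0.0951 %

t_tx = L/R = 3992/9000000000 = 4.43556e-07 s.
t_prop = 46600/200000000 = 0.000233 s; RTT = 0.000466 s.
Cycle = t_tx + RTT = 0.000466444 s.
Utilization = t_tx / cycle = 4.43556e-07/0.000466444 = 0.0951 %.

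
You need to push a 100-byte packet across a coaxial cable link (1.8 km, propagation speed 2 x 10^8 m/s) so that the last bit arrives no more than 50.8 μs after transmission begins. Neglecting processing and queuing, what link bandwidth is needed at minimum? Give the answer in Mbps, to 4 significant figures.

L = 800 bits.
Propagation delay = 1800 / 200000000 = 9 μs.
Transmission budget = 50.8 − 9 = 41.8 μs.
R ≥ L / t_tx = 800 bits / 4.18e-05 s = 19.14 Mbps.

19.14 Mbps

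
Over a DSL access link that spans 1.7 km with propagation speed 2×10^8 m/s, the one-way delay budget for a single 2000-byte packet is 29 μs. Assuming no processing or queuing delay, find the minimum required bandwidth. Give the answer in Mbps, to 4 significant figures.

L = 16000 bits.
Propagation delay = 1700 / 200000000 = 8.5 μs.
Transmission budget = 29 − 8.5 = 20.5 μs.
R ≥ L / t_tx = 16000 bits / 2.05e-05 s = 780.5 Mbps.

780.5 Mbps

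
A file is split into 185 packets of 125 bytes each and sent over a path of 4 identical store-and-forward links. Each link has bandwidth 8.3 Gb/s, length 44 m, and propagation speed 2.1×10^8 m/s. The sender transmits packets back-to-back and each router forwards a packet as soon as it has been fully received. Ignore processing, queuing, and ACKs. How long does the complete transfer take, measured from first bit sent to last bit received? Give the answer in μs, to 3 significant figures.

Per-hop transmission t_tx = L/R = 1000/8.3e+09 = 0.120482 μs.
Per-hop propagation t_prop = 44/210000000 = 0.209524 μs.
Pipeline fill: first packet needs 4·t_tx to clear all hops; remaining 184 packets each add one t_tx.
Total = (4+185-1)·t_tx + 4·t_prop = 188·0.120482 + 4·0.209524 = 23.5 μs.

23.5 μs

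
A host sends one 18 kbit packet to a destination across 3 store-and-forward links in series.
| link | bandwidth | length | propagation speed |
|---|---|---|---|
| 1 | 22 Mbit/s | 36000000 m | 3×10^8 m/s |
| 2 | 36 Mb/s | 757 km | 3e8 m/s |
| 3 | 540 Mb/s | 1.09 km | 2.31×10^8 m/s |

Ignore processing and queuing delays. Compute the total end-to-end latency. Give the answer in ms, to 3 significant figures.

124 ms

L = 18000 bits.
Transmission delays (L/R per hop): 0.818182, 0.5, 0.0333333 ms; sum = 1.35152 ms.
Propagation delays (d/s per hop): 120, 2.52333, 0.00471861 ms; sum = 122.528 ms.
End-to-end = 124 ms.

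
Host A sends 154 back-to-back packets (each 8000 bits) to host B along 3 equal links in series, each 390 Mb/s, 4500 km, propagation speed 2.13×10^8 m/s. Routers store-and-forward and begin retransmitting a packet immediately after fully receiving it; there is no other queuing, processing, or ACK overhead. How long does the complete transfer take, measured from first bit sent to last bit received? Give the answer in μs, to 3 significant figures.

Per-hop transmission t_tx = L/R = 8000/390000000 = 20.5128 μs.
Per-hop propagation t_prop = 4500000/213000000 = 21126.8 μs.
Pipeline fill: first packet needs 3·t_tx to clear all hops; remaining 153 packets each add one t_tx.
Total = (3+154-1)·t_tx + 3·t_prop = 156·20.5128 + 3·21126.8 = 66600 μs.

66600 μs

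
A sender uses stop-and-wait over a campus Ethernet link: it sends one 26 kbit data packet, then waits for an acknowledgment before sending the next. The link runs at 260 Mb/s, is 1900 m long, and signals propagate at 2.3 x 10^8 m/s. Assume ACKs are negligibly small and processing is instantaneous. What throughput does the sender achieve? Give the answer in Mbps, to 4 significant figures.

t_tx = L/R = 26000/260000000 = 0.0001 s.
t_prop = 1900/2.3e+08 = 8.26087e-06 s; RTT = 1.65217e-05 s.
Cycle = t_tx + RTT = 0.000116522 s.
Throughput = L / cycle = 26000 / 0.000116522 = 223.1 Mbps.

223.1 Mbps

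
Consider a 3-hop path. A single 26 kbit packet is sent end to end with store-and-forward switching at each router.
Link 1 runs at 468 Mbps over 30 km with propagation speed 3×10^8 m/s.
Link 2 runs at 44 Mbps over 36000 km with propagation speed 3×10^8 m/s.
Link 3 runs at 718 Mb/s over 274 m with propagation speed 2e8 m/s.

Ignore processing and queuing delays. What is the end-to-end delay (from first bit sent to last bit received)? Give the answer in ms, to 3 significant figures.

121 ms

L = 26000 bits.
Transmission delays (L/R per hop): 0.0555556, 0.590909, 0.0362117 ms; sum = 0.682676 ms.
Propagation delays (d/s per hop): 0.1, 120, 0.00137 ms; sum = 120.101 ms.
End-to-end = 121 ms.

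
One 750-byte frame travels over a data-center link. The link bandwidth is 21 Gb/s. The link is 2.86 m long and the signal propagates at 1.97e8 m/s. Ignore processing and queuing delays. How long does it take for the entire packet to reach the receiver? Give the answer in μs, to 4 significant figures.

L = 750 × 8 = 6000 bits.
Transmission delay = L/R = 6000 / 21000000000 = 0.285714 μs.
Propagation delay = d/s = 2.86 m / 197000000 m/s = 0.0145178 μs.
Total = 0.3002 μs.

0.3002 μs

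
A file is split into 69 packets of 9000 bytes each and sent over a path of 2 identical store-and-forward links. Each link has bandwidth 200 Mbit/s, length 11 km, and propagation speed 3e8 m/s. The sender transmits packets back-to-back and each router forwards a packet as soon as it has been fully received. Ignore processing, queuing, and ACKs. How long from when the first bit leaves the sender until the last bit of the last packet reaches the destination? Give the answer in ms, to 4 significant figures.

Per-hop transmission t_tx = L/R = 72000/200000000 = 0.36 ms.
Per-hop propagation t_prop = 11000/300000000 = 0.0366667 ms.
Pipeline fill: first packet needs 2·t_tx to clear all hops; remaining 68 packets each add one t_tx.
Total = (2+69-1)·t_tx + 2·t_prop = 70·0.36 + 2·0.0366667 = 25.27 ms.

25.27 ms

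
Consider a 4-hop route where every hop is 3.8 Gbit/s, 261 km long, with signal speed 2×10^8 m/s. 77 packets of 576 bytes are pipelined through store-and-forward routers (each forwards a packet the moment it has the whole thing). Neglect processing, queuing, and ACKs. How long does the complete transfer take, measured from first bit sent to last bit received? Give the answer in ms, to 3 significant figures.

5.32 ms

Per-hop transmission t_tx = L/R = 4608/3800000000 = 0.00121263 ms.
Per-hop propagation t_prop = 261000/200000000 = 1.305 ms.
Pipeline fill: first packet needs 4·t_tx to clear all hops; remaining 76 packets each add one t_tx.
Total = (4+77-1)·t_tx + 4·t_prop = 80·0.00121263 + 4·1.305 = 5.32 ms.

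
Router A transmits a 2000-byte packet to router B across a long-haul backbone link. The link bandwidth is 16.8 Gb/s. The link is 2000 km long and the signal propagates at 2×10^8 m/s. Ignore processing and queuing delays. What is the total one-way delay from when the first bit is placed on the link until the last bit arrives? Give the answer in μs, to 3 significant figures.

L = 2000 × 8 = 16000 bits.
Transmission delay = L/R = 16000 / 16800000000 = 0.952381 μs.
Propagation delay = d/s = 2000000 m / 200000000 m/s = 10000 μs.
Total = 10000 μs.

10000 μs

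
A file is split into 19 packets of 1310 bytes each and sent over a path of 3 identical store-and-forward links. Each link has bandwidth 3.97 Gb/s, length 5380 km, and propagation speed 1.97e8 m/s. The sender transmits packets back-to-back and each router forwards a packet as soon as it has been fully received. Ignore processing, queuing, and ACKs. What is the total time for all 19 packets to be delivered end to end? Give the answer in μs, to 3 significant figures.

Per-hop transmission t_tx = L/R = 10480/3970000000 = 2.6398 μs.
Per-hop propagation t_prop = 5380000/197000000 = 27309.6 μs.
Pipeline fill: first packet needs 3·t_tx to clear all hops; remaining 18 packets each add one t_tx.
Total = (3+19-1)·t_tx + 3·t_prop = 21·2.6398 + 3·27309.6 = 82000 μs.

82000 μs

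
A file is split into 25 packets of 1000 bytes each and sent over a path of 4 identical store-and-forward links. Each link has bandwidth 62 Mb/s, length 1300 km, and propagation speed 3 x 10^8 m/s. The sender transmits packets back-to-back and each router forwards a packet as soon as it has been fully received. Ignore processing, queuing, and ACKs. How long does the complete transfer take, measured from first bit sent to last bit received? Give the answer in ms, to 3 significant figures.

Per-hop transmission t_tx = L/R = 8000/62000000 = 0.129032 ms.
Per-hop propagation t_prop = 1300000/300000000 = 4.33333 ms.
Pipeline fill: first packet needs 4·t_tx to clear all hops; remaining 24 packets each add one t_tx.
Total = (4+25-1)·t_tx + 4·t_prop = 28·0.129032 + 4·4.33333 = 20.9 ms.

20.9 ms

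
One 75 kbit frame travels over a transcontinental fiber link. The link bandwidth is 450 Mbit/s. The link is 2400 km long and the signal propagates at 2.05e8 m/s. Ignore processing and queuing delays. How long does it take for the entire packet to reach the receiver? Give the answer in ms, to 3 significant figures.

11.9 ms

L = 75000 bits.
Transmission delay = L/R = 75000 / 450000000 = 0.166667 ms.
Propagation delay = d/s = 2400000 m / 2.05e+08 m/s = 11.7073 ms.
Total = 11.9 ms.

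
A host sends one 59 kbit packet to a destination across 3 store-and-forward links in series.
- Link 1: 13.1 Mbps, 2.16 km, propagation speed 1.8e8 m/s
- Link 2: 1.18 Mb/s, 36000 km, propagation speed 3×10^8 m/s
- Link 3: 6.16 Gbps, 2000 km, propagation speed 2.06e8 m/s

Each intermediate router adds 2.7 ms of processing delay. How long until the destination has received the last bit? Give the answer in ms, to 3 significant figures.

190 ms

L = 59000 bits.
Transmission delays (L/R per hop): 4.50382, 50, 0.00957792 ms; sum = 54.5134 ms.
Propagation delays (d/s per hop): 0.012, 120, 9.70874 ms; sum = 129.721 ms.
Processing at 2 router(s): 2 × 2.7 ms = 5.4 ms.
End-to-end = 190 ms.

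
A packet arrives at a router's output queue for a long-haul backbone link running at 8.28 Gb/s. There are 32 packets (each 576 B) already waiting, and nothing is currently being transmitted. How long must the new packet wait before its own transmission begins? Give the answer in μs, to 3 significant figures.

17.8 μs

Each queued packet: L/R = 4608/8.28e+09 = 0.556522 μs.
32 queued → 17.8087 μs.
Queuing delay = 17.8 μs.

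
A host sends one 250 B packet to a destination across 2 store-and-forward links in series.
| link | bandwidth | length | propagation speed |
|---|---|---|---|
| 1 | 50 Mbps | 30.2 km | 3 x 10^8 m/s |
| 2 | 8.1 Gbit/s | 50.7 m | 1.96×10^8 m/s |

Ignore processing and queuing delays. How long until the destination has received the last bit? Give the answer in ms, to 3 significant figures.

L = 250 × 8 = 2000 bits.
Transmission delays (L/R per hop): 0.04, 0.000246914 ms; sum = 0.0402469 ms.
Propagation delays (d/s per hop): 0.100667, 0.000258673 ms; sum = 0.100925 ms.
End-to-end = 0.141 ms.

0.141 ms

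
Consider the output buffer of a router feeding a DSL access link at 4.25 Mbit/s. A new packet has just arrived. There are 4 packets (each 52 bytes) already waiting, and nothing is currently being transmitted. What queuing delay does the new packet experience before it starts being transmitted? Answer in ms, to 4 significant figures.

Each queued packet: L/R = 416/4250000 = 0.0978824 ms.
4 queued → 0.391529 ms.
Queuing delay = 0.3915 ms.

0.3915 ms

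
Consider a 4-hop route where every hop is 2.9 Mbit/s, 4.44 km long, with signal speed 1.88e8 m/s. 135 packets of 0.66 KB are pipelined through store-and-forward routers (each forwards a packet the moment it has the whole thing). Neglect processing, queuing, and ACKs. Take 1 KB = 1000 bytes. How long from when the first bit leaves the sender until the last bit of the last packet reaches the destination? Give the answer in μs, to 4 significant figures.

251300 μs

Per-hop transmission t_tx = L/R = 5280/2900000 = 1820.69 μs.
Per-hop propagation t_prop = 4440/188000000 = 23.617 μs.
Pipeline fill: first packet needs 4·t_tx to clear all hops; remaining 134 packets each add one t_tx.
Total = (4+135-1)·t_tx + 4·t_prop = 138·1820.69 + 4·23.617 = 251300 μs.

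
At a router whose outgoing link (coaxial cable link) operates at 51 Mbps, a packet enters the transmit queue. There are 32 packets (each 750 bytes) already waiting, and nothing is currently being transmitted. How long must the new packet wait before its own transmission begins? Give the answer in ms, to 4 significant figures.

3.765 ms

Each queued packet: L/R = 6000/51000000 = 0.117647 ms.
32 queued → 3.76471 ms.
Queuing delay = 3.765 ms.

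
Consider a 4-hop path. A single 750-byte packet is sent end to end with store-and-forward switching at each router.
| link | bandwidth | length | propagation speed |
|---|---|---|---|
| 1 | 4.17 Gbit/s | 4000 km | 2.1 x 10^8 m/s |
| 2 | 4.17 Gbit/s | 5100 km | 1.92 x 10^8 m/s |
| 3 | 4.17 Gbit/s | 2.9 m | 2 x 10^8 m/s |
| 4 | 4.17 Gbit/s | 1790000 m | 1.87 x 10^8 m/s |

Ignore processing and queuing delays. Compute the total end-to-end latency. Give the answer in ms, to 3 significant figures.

55.2 ms

L = 750 × 8 = 6000 bits.
Transmission delay per hop = L/R = 6000/4170000000 = 0.00143885 ms; 4 hops → 0.0057554 ms.
Propagation delays (d/s per hop): 19.0476, 26.5625, 1.45e-05, 9.57219 ms; sum = 55.1823 ms.
End-to-end = 55.2 ms.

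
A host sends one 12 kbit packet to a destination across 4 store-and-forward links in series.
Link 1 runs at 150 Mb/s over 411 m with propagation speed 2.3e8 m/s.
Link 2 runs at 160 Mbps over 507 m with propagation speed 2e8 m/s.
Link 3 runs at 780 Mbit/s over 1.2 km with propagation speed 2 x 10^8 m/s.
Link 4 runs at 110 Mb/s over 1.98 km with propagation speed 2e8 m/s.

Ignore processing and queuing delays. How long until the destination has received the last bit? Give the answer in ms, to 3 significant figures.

0.300 ms

L = 12000 bits.
Transmission delays (L/R per hop): 0.08, 0.075, 0.0153846, 0.109091 ms; sum = 0.279476 ms.
Propagation delays (d/s per hop): 0.00178696, 0.002535, 0.006, 0.0099 ms; sum = 0.020222 ms.
End-to-end = 0.300 ms.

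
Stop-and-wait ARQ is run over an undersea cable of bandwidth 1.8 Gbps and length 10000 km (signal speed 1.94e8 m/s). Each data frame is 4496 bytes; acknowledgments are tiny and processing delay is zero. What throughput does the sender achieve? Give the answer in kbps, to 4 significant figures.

t_tx = L/R = 35968/1800000000 = 1.99822e-05 s.
t_prop = 10000000/194000000 = 0.0515464 s; RTT = 0.103093 s.
Cycle = t_tx + RTT = 0.103113 s.
Throughput = L / cycle = 35968 / 0.103113 = 348.8 kbps.

348.8 kbps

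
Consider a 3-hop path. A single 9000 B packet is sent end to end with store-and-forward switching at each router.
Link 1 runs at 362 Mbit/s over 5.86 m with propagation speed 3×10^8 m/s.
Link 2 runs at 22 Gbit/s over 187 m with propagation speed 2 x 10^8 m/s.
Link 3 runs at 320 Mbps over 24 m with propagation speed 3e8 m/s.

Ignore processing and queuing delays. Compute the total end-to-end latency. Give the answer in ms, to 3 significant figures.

0.428 ms

L = 9000 × 8 = 72000 bits.
Transmission delays (L/R per hop): 0.198895, 0.00327273, 0.225 ms; sum = 0.427168 ms.
Propagation delays (d/s per hop): 1.95333e-05, 0.000935, 8e-05 ms; sum = 0.00103453 ms.
End-to-end = 0.428 ms.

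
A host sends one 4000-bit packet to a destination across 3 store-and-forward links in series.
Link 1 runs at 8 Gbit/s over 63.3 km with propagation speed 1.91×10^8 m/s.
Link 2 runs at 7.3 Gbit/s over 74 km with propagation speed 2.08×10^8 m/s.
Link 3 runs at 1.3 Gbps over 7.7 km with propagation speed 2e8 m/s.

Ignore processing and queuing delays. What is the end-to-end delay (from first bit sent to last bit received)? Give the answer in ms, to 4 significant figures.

0.7298 ms

Transmission delays (L/R per hop): 0.0005, 0.000547945, 0.00307692 ms; sum = 0.00412487 ms.
Propagation delays (d/s per hop): 0.331414, 0.355769, 0.0385 ms; sum = 0.725683 ms.
End-to-end = 0.7298 ms.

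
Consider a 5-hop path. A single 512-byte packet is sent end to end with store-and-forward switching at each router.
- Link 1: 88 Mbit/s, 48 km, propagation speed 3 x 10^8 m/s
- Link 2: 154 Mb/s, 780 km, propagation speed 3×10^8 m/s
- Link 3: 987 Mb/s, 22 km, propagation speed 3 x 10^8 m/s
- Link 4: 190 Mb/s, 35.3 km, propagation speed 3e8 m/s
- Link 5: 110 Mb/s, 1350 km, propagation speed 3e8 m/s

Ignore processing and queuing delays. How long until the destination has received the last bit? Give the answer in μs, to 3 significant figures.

L = 512 × 8 = 4096 bits.
Transmission delays (L/R per hop): 46.5455, 26.5974, 4.14995, 21.5579, 37.2364 μs; sum = 136.087 μs.
Propagation delays (d/s per hop): 160, 2600, 73.3333, 117.667, 4500 μs; sum = 7451 μs.
End-to-end = 7590 μs.

7590 μs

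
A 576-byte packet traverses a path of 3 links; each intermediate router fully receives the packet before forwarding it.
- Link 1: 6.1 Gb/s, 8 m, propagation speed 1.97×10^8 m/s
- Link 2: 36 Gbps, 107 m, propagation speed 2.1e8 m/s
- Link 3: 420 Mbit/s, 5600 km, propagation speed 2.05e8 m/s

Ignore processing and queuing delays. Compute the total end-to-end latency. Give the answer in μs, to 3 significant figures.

L = 576 × 8 = 4608 bits.
Transmission delays (L/R per hop): 0.75541, 0.128, 10.9714 μs; sum = 11.8548 μs.
Propagation delays (d/s per hop): 0.0406091, 0.509524, 27317.1 μs; sum = 27317.6 μs.
End-to-end = 27300 μs.

27300 μs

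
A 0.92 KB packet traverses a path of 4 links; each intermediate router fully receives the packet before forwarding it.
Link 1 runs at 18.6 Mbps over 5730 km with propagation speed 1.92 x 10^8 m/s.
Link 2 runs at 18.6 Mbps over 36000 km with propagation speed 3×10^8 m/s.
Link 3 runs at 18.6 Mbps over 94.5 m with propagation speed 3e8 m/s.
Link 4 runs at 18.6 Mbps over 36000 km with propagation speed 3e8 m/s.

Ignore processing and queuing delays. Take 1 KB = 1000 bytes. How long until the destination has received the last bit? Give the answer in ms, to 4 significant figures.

271.4 ms

L = 7360 bits.
Transmission delay per hop = L/R = 7360/18600000 = 0.395699 ms; 4 hops → 1.5828 ms.
Propagation delays (d/s per hop): 29.8438, 120, 0.000315, 120 ms; sum = 269.844 ms.
End-to-end = 271.4 ms.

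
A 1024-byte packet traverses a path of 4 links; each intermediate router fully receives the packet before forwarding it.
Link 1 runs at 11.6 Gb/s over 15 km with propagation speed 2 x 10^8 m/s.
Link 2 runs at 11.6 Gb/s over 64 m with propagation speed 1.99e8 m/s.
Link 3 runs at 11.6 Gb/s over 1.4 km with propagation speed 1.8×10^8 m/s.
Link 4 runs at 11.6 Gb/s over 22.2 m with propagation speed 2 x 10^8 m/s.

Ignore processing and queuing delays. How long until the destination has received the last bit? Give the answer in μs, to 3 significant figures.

L = 1024 × 8 = 8192 bits.
Transmission delay per hop = L/R = 8192/11600000000 = 0.706207 μs; 4 hops → 2.82483 μs.
Propagation delays (d/s per hop): 75, 0.321608, 7.77778, 0.111 μs; sum = 83.2104 μs.
End-to-end = 86.0 μs.

86.0 μs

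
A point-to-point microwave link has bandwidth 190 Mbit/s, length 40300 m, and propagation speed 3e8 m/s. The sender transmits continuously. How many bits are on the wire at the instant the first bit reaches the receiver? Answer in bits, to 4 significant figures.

Propagation delay = 40300 / 300000000 = 0.000134333 s.
BDP = R × t_prop = 190000000 × 0.000134333 = 25523.3 bits.

25520 bits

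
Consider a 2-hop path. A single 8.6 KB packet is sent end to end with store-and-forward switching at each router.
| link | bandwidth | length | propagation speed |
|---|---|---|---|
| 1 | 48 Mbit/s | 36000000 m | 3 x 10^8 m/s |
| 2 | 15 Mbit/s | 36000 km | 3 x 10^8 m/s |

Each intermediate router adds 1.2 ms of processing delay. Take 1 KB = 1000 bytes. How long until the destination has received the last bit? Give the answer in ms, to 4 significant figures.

L = 68800 bits.
Transmission delays (L/R per hop): 1.43333, 4.58667 ms; sum = 6.02 ms.
Propagation delays (d/s per hop): 120, 120 ms; sum = 240 ms.
Processing at 1 router(s): 1 × 1.2 ms = 1.2 ms.
End-to-end = 247.2 ms.

247.2 ms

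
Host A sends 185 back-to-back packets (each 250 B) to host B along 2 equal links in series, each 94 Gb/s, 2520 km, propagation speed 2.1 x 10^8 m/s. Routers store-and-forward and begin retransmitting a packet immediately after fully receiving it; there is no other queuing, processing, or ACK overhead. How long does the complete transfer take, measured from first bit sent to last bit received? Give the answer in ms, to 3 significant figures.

24.0 ms

Per-hop transmission t_tx = L/R = 2000/94000000000 = 2.12766e-05 ms.
Per-hop propagation t_prop = 2520000/210000000 = 12 ms.
Pipeline fill: first packet needs 2·t_tx to clear all hops; remaining 184 packets each add one t_tx.
Total = (2+185-1)·t_tx + 2·t_prop = 186·2.12766e-05 + 2·12 = 24.0 ms.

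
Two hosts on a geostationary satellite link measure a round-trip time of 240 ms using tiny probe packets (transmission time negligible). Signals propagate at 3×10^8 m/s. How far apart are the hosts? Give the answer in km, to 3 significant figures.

36000 km

One-way propagation = RTT/2 = 120 ms.
d = s × t = 300000000 × 0.12 = 36000 km.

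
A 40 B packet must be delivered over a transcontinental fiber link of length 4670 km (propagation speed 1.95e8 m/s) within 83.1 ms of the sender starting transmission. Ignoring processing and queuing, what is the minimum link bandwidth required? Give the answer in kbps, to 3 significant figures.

L = 320 bits.
Propagation delay = 4670000 / 195000000 = 23.9487 ms.
Transmission budget = 83.1 − 23.9487 = 59.1513 ms.
R ≥ L / t_tx = 320 bits / 0.0591513 s = 5.41 kbps.

5.41 kbps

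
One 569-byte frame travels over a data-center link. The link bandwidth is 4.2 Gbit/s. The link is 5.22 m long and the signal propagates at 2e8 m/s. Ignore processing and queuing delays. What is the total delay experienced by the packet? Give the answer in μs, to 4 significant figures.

L = 569 × 8 = 4552 bits.
Transmission delay = L/R = 4552 / 4200000000 = 1.08381 μs.
Propagation delay = d/s = 5.22 m / 200000000 m/s = 0.0261 μs.
Total = 1.110 μs.

1.110 μs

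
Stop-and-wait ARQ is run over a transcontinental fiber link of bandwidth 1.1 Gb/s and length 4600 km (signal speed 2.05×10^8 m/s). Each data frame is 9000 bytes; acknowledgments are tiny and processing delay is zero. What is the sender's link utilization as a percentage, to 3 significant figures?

t_tx = L/R = 72000/1100000000 = 6.54545e-05 s.
t_prop = 4600000/2.05e+08 = 0.022439 s; RTT = 0.044878 s.
Cycle = t_tx + RTT = 0.0449435 s.
Utilization = t_tx / cycle = 6.54545e-05/0.0449435 = 0.146 %.

0.146 %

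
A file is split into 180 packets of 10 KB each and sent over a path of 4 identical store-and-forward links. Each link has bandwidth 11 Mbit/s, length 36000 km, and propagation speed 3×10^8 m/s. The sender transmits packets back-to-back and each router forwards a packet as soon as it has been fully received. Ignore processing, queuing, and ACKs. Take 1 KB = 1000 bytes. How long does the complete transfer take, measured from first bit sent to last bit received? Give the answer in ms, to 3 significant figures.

1810 ms

Per-hop transmission t_tx = L/R = 80000/11000000 = 7.27273 ms.
Per-hop propagation t_prop = 36000000/300000000 = 120 ms.
Pipeline fill: first packet needs 4·t_tx to clear all hops; remaining 179 packets each add one t_tx.
Total = (4+180-1)·t_tx + 4·t_prop = 183·7.27273 + 4·120 = 1810 ms.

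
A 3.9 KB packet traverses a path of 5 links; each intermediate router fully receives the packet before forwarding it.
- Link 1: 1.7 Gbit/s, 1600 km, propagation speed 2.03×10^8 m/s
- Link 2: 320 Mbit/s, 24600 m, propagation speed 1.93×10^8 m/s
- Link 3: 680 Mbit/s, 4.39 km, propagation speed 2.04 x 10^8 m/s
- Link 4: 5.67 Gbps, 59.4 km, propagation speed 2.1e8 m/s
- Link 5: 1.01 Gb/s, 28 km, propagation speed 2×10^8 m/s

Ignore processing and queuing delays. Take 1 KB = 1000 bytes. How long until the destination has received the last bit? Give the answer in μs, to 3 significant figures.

8650 μs

L = 31200 bits.
Transmission delays (L/R per hop): 18.3529, 97.5, 45.8824, 5.50265, 30.8911 μs; sum = 198.129 μs.
Propagation delays (d/s per hop): 7881.77, 127.461, 21.5196, 282.857, 140 μs; sum = 8453.61 μs.
End-to-end = 8650 μs.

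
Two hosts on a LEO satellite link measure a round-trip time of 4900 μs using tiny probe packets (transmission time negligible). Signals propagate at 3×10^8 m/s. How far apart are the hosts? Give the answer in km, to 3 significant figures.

735 km

One-way propagation = RTT/2 = 2450 μs.
d = s × t = 300000000 × 0.00245 = 735 km.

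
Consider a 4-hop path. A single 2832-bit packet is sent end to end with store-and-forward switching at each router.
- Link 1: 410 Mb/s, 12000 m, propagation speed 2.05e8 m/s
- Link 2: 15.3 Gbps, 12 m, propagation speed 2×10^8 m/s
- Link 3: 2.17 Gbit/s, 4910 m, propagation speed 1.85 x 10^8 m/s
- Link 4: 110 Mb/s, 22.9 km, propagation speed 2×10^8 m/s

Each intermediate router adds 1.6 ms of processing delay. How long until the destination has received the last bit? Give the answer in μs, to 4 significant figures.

Transmission delays (L/R per hop): 6.90732, 0.185098, 1.30507, 25.7455 μs; sum = 34.1429 μs.
Propagation delays (d/s per hop): 58.5366, 0.06, 26.5405, 114.5 μs; sum = 199.637 μs.
Processing at 3 router(s): 3 × 1.6 ms = 4800 μs.
End-to-end = 5034 μs.

5034 μs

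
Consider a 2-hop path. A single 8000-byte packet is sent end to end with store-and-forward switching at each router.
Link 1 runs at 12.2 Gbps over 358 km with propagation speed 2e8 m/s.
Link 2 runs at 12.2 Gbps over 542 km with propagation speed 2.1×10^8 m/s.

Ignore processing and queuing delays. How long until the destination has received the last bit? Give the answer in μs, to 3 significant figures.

L = 8000 × 8 = 64000 bits.
Transmission delay per hop = L/R = 64000/12200000000 = 5.2459 μs; 2 hops → 10.4918 μs.
Propagation delays (d/s per hop): 1790, 2580.95 μs; sum = 4370.95 μs.
End-to-end = 4380 μs.

4380 μs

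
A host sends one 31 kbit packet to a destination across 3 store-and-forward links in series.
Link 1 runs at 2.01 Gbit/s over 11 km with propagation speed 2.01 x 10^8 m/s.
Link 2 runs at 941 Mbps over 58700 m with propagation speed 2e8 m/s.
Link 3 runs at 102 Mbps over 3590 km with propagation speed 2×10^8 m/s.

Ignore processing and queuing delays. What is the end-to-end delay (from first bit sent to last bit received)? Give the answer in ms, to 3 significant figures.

L = 31000 bits.
Transmission delays (L/R per hop): 0.0154229, 0.0329437, 0.303922 ms; sum = 0.352288 ms.
Propagation delays (d/s per hop): 0.0547264, 0.2935, 17.95 ms; sum = 18.2982 ms.
End-to-end = 18.7 ms.

18.7 ms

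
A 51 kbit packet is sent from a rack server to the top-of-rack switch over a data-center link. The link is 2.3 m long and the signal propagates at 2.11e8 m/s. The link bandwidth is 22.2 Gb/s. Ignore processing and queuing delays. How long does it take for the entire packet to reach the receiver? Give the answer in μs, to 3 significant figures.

2.31 μs

L = 51000 bits.
Transmission delay = L/R = 51000 / 22200000000 = 2.2973 μs.
Propagation delay = d/s = 2.3 m / 211000000 m/s = 0.0109005 μs.
Total = 2.31 μs.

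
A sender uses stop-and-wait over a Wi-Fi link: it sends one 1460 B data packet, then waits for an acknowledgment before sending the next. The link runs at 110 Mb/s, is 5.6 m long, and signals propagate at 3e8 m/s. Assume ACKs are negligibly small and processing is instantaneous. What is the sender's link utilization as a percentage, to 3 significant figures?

t_tx = L/R = 11680/110000000 = 0.000106182 s.
t_prop = 5.6/300000000 = 1.86667e-08 s; RTT = 3.73333e-08 s.
Cycle = t_tx + RTT = 0.000106219 s.
Utilization = t_tx / cycle = 0.000106182/0.000106219 = 100 %.

100 %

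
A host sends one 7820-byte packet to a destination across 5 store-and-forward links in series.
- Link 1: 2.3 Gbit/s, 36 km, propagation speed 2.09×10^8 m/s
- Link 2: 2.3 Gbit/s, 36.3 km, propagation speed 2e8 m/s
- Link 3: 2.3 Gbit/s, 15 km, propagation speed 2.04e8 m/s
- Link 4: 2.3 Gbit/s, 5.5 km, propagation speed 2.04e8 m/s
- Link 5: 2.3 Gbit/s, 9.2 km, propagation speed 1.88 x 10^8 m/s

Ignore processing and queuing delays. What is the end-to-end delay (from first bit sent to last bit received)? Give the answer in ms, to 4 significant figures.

0.6392 ms

L = 7820 × 8 = 62560 bits.
Transmission delay per hop = L/R = 62560/2300000000 = 0.0272 ms; 5 hops → 0.136 ms.
Propagation delays (d/s per hop): 0.172249, 0.1815, 0.0735294, 0.0269608, 0.0489362 ms; sum = 0.503175 ms.
End-to-end = 0.6392 ms.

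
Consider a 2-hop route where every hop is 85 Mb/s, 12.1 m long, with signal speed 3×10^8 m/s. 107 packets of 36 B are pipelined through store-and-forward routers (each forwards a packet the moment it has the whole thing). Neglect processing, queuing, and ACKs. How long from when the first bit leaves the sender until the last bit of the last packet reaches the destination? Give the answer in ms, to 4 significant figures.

0.3660 ms

Per-hop transmission t_tx = L/R = 288/85000000 = 0.00338824 ms.
Per-hop propagation t_prop = 12.1/300000000 = 4.03333e-05 ms.
Pipeline fill: first packet needs 2·t_tx to clear all hops; remaining 106 packets each add one t_tx.
Total = (2+107-1)·t_tx + 2·t_prop = 108·0.00338824 + 2·4.03333e-05 = 0.3660 ms.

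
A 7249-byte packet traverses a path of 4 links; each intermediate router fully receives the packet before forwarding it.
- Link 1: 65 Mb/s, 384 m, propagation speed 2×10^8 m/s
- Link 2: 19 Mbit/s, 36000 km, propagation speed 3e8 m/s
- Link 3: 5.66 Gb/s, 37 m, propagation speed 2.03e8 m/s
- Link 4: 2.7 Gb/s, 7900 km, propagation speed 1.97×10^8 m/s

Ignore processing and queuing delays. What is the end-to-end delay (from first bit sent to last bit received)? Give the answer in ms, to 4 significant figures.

164.1 ms

L = 7249 × 8 = 57992 bits.
Transmission delays (L/R per hop): 0.892185, 3.05221, 0.0102459, 0.0214785 ms; sum = 3.97612 ms.
Propagation delays (d/s per hop): 0.00192, 120, 0.000182266, 40.1015 ms; sum = 160.104 ms.
End-to-end = 164.1 ms.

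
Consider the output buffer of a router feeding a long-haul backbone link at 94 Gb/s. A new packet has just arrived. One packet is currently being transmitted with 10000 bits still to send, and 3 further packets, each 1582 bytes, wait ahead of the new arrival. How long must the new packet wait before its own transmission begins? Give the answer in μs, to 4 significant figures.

0.5103 μs

Each queued packet: L/R = 12656/94000000000 = 0.134638 μs.
3 queued → 0.403915 μs.
Plus remaining 10000 bits of current packet: 0.106383 μs.
Queuing delay = 0.5103 μs.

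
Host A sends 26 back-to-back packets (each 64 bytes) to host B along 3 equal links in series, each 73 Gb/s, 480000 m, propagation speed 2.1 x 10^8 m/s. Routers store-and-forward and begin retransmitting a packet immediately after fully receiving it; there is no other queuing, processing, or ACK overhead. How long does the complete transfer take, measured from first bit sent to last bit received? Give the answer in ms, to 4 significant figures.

6.857 ms

Per-hop transmission t_tx = L/R = 512/73000000000 = 7.0137e-06 ms.
Per-hop propagation t_prop = 480000/210000000 = 2.28571 ms.
Pipeline fill: first packet needs 3·t_tx to clear all hops; remaining 25 packets each add one t_tx.
Total = (3+26-1)·t_tx + 3·t_prop = 28·7.0137e-06 + 3·2.28571 = 6.857 ms.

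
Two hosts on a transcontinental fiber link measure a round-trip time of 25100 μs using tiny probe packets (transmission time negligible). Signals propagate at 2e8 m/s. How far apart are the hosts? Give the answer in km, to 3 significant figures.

One-way propagation = RTT/2 = 12550 μs.
d = s × t = 200000000 × 0.01255 = 2510 km.

2510 km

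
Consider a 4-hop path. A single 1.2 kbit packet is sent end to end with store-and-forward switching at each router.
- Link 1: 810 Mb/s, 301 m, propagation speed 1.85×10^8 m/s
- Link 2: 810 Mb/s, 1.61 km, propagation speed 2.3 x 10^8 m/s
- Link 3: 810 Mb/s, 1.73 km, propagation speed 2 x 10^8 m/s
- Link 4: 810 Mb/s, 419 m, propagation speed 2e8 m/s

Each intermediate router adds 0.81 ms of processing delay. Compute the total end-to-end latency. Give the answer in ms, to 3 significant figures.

2.46 ms

L = 1200 bits.
Transmission delay per hop = L/R = 1200/810000000 = 0.00148148 ms; 4 hops → 0.00592593 ms.
Propagation delays (d/s per hop): 0.00162703, 0.007, 0.00865, 0.002095 ms; sum = 0.019372 ms.
Processing at 3 router(s): 3 × 0.81 ms = 2.43 ms.
End-to-end = 2.46 ms.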